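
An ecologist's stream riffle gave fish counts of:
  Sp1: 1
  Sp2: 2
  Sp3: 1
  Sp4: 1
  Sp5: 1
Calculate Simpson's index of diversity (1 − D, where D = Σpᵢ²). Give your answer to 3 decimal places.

0.778

Total N = 1+2+1+1+1 = 6, so the proportions are 0.16667, 0.33333, 0.16667, 0.16667, 0.16667 (working shown to 5 dp, full precision carried).
D = 0.16667² + 0.33333² + 0.16667² + 0.16667² + 0.16667² = 0.02778 + 0.11111 + 0.02778 + 0.02778 + 0.02778 = 0.22222.
So 1 − D = 0.77778, i.e. 0.778 to 3 decimal places.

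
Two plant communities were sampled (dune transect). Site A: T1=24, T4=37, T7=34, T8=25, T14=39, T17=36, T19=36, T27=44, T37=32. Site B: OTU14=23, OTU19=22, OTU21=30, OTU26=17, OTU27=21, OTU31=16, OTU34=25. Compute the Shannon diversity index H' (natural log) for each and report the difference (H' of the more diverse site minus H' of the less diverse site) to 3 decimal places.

Site A: N=307, proportions 0.07818, 0.12052, 0.11075, 0.08143, 0.12704, 0.11726, 0.11726, 0.14332, 0.10423, giving H' = 2.18110 (working shown to 5 dp, full precision carried).
Site B: N=154, proportions 0.14935, 0.14286, 0.19481, 0.11039, 0.13636, 0.1039, 0.16234, giving H' = 1.92599.
Difference = |2.18110 − 1.92599| = 0.25511, i.e. 0.255 to 3 decimal places.

0.255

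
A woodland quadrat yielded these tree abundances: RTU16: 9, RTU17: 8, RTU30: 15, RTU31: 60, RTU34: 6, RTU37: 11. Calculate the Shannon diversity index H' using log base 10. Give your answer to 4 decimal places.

Total N = 9+8+15+60+6+11 = 109, so the proportions are 0.082569, 0.073394, 0.137615, 0.550459, 0.055046, 0.100917 (working shown to 6 dp, full precision carried).
Each pᵢ log₁₀ pᵢ term: 0.082569×(-1.083184)=-0.089437, 0.073394×(-1.134337)=-0.083254, 0.137615×(-0.861335)=-0.118532, 0.550459×(-0.259275)=-0.142720, 0.055046×(-1.259275)=-0.069318, 0.100917×(-0.996034)=-0.100517.
Sum = -0.603779, so H' = 0.6038.

0.6038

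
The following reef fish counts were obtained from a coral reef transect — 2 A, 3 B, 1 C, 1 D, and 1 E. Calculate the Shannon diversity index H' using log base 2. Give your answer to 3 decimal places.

2.156

Total N = 2+3+1+1+1 = 8, so the proportions are 0.25, 0.375, 0.125, 0.125, 0.125 (working shown to 5 dp, full precision carried).
Each pᵢ log₂ pᵢ term: 0.25×(-2.00000)=-0.50000, 0.375×(-1.41504)=-0.53064, 0.125×(-3.00000)=-0.37500, 0.125×(-3.00000)=-0.37500, 0.125×(-3.00000)=-0.37500.
Sum = -2.15564, so H' = 2.156.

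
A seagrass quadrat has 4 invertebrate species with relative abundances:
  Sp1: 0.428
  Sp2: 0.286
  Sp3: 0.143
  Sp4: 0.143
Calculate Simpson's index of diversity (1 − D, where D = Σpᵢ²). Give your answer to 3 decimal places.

D = 0.428² + 0.286² + 0.143² + 0.143² = 0.18318 + 0.08180 + 0.02045 + 0.02045 = 0.30588 (working shown to 5 dp, full precision carried).
So 1 − D = 0.69412, i.e. 0.694 to 3 decimal places.

0.694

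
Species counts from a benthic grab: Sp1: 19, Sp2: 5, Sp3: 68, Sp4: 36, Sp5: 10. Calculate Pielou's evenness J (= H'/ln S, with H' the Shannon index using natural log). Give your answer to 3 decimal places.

Total N = 19+5+68+36+10 = 138, so the proportions are 0.13768, 0.03623, 0.49275, 0.26087, 0.07246 (working shown to 5 dp, full precision carried).
H' = −Σ pᵢ ln pᵢ = −((-0.27300) + (-0.12021) + (-0.34874) + (-0.35054) + (-0.19019)) = 1.28268.
With S = 5 species, ln S = 1.60944, so J = 1.28268/1.60944 = 0.79698, i.e. 0.797 to 3 decimal places.

0.797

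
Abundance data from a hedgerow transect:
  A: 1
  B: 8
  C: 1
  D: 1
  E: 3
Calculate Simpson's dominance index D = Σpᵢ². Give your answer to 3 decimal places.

Total N = 1+8+1+1+3 = 14, so the proportions are 0.07143, 0.57143, 0.07143, 0.07143, 0.21429 (working shown to 5 dp, full precision carried).
D = 0.07143² + 0.57143² + 0.07143² + 0.07143² + 0.21429² = 0.00510 + 0.32653 + 0.00510 + 0.00510 + 0.04592 = 0.38776.
To 3 decimal places, D = 0.388.

0.388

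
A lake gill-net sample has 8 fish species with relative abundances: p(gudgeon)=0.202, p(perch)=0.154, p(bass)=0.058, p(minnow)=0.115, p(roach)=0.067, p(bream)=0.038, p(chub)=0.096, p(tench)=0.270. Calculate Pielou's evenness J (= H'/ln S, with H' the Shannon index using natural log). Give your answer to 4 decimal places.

H' = −Σ pᵢ ln pᵢ = −((-0.323096) + (-0.288104) + (-0.165144) + (-0.248725) + (-0.181105) + (-0.124266) + (-0.224967) + (-0.353520)) = 1.908928 (working shown to 6 dp, full precision carried).
With S = 8 species, ln S = 2.079442, so J = 1.908928/2.079442 = 0.918000, i.e. 0.9180 to 4 decimal places.

0.9180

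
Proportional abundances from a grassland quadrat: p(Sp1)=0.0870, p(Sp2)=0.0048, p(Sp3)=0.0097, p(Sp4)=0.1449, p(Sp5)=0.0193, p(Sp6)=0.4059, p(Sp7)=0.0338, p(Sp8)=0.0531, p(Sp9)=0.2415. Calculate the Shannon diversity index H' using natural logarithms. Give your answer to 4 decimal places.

1.6186

Each pᵢ ln pᵢ term (working shown to 6 dp, full precision carried): 0.087×(-2.441847)=-0.212441, 0.0048×(-5.339139)=-0.025628, 0.0097×(-4.635629)=-0.044966, 0.1449×(-1.931711)=-0.279905, 0.0193×(-3.947650)=-0.076190, 0.4059×(-0.901648)=-0.365979, 0.0338×(-3.387294)=-0.114491, 0.0531×(-2.935578)=-0.155879, 0.2415×(-1.420886)=-0.343144.
Sum = -1.618622, so H' = 1.6186.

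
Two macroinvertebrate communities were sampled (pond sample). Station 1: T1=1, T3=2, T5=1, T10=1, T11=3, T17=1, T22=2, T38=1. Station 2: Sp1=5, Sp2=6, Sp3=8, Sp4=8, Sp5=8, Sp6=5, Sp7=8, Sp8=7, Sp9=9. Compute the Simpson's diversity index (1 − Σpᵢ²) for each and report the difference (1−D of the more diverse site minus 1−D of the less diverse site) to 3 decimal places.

0.038

Station 1: N=12, proportions 0.0833333, 0.1666667, 0.0833333, 0.0833333, 0.25, 0.0833333, 0.1666667, 0.0833333, giving 1−D = 0.8472222 (working shown to 7 dp, full precision carried).
Station 2: N=64, proportions 0.078125, 0.09375, 0.125, 0.125, 0.125, 0.078125, 0.125, 0.109375, 0.140625, giving 1−D = 0.8847656.
Difference = |0.8472222 − 0.8847656| = 0.0375434, i.e. 0.038 to 3 decimal places.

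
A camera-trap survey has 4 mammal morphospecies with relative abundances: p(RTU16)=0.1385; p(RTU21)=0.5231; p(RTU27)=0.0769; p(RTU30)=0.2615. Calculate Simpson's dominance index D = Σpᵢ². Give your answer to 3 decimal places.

D = 0.1385² + 0.5231² + 0.0769² + 0.2615² = 0.01918 + 0.27363 + 0.00591 + 0.06838 = 0.36711 (working shown to 5 dp, full precision carried).
To 3 decimal places, D = 0.367.

0.367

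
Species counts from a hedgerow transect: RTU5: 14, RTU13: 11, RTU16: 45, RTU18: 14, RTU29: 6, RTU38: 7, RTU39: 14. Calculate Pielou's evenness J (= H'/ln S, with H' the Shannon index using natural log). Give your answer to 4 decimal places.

0.8790

Total N = 14+11+45+14+6+7+14 = 111, so the proportions are 0.126126, 0.099099, 0.405405, 0.126126, 0.054054, 0.063063, 0.126126 (working shown to 6 dp, full precision carried).
H' = −Σ pᵢ ln pᵢ = −((-0.261141) + (-0.229081) + (-0.366027) + (-0.261141) + (-0.157717) + (-0.174282) + (-0.261141)) = 1.710530.
With S = 7 species, ln S = 1.945910, so J = 1.710530/1.945910 = 0.879039, i.e. 0.8790 to 4 decimal places.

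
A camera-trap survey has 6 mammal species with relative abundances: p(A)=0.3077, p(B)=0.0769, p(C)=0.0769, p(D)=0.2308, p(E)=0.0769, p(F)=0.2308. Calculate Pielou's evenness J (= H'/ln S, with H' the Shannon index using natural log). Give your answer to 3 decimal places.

0.910

H' = −Σ pᵢ ln pᵢ = −((-0.36266) + (-0.19727) + (-0.19727) + (-0.33840) + (-0.19727) + (-0.33840)) = 1.63127 (working shown to 5 dp, full precision carried).
With S = 6 species, ln S = 1.79176, so J = 1.63127/1.79176 = 0.91043, i.e. 0.910 to 3 decimal places.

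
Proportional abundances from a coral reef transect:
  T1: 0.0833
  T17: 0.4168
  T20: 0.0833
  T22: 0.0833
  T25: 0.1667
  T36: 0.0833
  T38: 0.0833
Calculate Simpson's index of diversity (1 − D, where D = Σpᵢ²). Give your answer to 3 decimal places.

D = 0.0833² + 0.4168² + 0.0833² + 0.0833² + 0.1667² + 0.0833² + 0.0833² = 0.00694 + 0.17372 + 0.00694 + 0.00694 + 0.02779 + 0.00694 + 0.00694 = 0.23621 (working shown to 5 dp, full precision carried).
So 1 − D = 0.76379, i.e. 0.764 to 3 decimal places.

0.764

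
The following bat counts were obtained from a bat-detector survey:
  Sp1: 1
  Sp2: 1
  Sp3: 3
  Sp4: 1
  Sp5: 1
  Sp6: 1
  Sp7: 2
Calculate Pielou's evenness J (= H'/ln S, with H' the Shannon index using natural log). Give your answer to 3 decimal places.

0.943

Total N = 1+1+3+1+1+1+2 = 10, so the proportions are 0.1, 0.1, 0.3, 0.1, 0.1, 0.1, 0.2 (working shown to 5 dp, full precision carried).
H' = −Σ pᵢ ln pᵢ = −((-0.23026) + (-0.23026) + (-0.36119) + (-0.23026) + (-0.23026) + (-0.23026) + (-0.32189)) = 1.83437.
With S = 7 species, ln S = 1.94591, so J = 1.83437/1.94591 = 0.94268, i.e. 0.943 to 3 decimal places.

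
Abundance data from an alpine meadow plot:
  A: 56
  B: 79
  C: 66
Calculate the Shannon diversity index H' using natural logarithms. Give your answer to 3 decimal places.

Total N = 56+79+66 = 201, so the proportions are 0.27861, 0.39303, 0.32836 (working shown to 5 dp, full precision carried).
Each pᵢ ln pᵢ term: 0.27861×(-1.27795)=-0.35605, 0.39303×(-0.93386)=-0.36704, 0.32836×(-1.11365)=-0.36568.
Sum = -1.08876, so H' = 1.089.

1.089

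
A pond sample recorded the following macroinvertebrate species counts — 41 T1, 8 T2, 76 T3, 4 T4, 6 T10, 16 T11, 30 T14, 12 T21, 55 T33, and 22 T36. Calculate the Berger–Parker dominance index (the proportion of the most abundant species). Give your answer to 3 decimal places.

0.281

Total N = 41+8+76+4+6+16+30+12+55+22 = 270, so the proportions are 0.15185, 0.02963, 0.28148, 0.01481, 0.02222, 0.05926, 0.11111, 0.04444, 0.2037, 0.08148 (working shown to 5 dp, full precision carried).
The largest proportion is 0.28148, i.e. d = 0.281 to 3 decimal places.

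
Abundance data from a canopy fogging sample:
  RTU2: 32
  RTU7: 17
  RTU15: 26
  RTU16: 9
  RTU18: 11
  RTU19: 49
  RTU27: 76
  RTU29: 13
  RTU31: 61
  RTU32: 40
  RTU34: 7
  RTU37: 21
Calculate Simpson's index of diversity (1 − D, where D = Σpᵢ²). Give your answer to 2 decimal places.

Total N = 32+17+26+9+11+49+76+13+61+40+7+21 = 362, so the proportions are 0.0884, 0.047, 0.0718, 0.0249, 0.0304, 0.1354, 0.2099, 0.0359, 0.1685, 0.1105, 0.0193, 0.058 (working shown to 4 dp, full precision carried).
D = 0.0884² + 0.047² + 0.0718² + 0.0249² + 0.0304² + 0.1354² + 0.2099² + 0.0359² + 0.1685² + 0.1105² + 0.0193² + 0.058² = 0.0078 + 0.0022 + 0.0052 + 0.0006 + 0.0009 + 0.0183 + 0.0441 + 0.0013 + 0.0284 + 0.0122 + 0.0004 + 0.0034 = 0.1248.
So 1 − D = 0.8752, i.e. 0.88 to 2 decimal places.

0.88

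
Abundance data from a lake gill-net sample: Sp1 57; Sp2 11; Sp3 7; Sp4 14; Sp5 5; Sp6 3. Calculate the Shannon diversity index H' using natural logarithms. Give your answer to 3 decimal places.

Total N = 57+11+7+14+5+3 = 97, so the proportions are 0.58763, 0.1134, 0.07216, 0.14433, 0.05155, 0.03093 (working shown to 5 dp, full precision carried).
Each pᵢ ln pᵢ term: 0.58763×(-0.53166)=-0.31242, 0.1134×(-2.17682)=-0.24686, 0.07216×(-2.62880)=-0.18971, 0.14433×(-1.93565)=-0.27937, 0.05155×(-2.96527)=-0.15285, 0.03093×(-3.47610)=-0.10751.
Sum = -1.28871, so H' = 1.289.

1.289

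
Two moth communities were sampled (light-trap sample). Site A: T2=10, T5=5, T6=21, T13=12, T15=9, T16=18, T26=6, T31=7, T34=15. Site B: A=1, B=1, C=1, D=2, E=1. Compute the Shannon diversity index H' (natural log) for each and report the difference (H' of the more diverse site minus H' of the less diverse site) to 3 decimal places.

0.534

Site A: N=103, proportions 0.09709, 0.04854, 0.20388, 0.1165, 0.08738, 0.17476, 0.05825, 0.06796, 0.14563, giving H' = 2.09472 (working shown to 5 dp, full precision carried).
Site B: N=6, proportions 0.16667, 0.16667, 0.16667, 0.33333, 0.16667, giving H' = 1.56071.
Difference = |2.09472 − 1.56071| = 0.53401, i.e. 0.534 to 3 decimal places.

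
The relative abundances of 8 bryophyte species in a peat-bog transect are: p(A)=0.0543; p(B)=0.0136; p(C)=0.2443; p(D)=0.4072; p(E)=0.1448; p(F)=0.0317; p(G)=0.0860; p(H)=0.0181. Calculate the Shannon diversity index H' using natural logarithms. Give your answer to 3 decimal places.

1.600

Each pᵢ ln pᵢ term (working shown to 5 dp, full precision carried): 0.0543×(-2.91323)=-0.15819, 0.0136×(-4.29769)=-0.05845, 0.2443×(-1.40936)=-0.34431, 0.4072×(-0.89845)=-0.36585, 0.1448×(-1.93240)=-0.27981, 0.0317×(-3.45144)=-0.10941, 0.086×(-2.45341)=-0.21099, 0.0181×(-4.01184)=-0.07261.
Sum = -1.59962, so H' = 1.600.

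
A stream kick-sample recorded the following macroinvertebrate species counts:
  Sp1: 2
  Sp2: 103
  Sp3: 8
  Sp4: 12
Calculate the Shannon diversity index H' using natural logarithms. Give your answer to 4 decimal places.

0.6266

Total N = 2+103+8+12 = 125, so the proportions are 0.016, 0.824, 0.064, 0.096 (working shown to 6 dp, full precision carried).
Each pᵢ ln pᵢ term: 0.016×(-4.135167)=-0.066163, 0.824×(-0.193585)=-0.159514, 0.064×(-2.748872)=-0.175928, 0.096×(-2.343407)=-0.224967.
Sum = -0.626571, so H' = 0.6266.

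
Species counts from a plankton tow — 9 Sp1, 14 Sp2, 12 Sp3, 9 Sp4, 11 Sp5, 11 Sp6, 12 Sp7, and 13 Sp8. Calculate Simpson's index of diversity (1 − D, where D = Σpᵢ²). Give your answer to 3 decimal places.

0.872

Total N = 9+14+12+9+11+11+12+13 = 91, so the proportions are 0.0989, 0.15385, 0.13187, 0.0989, 0.12088, 0.12088, 0.13187, 0.14286 (working shown to 5 dp, full precision carried).
D = 0.0989² + 0.15385² + 0.13187² + 0.0989² + 0.12088² + 0.12088² + 0.13187² + 0.14286² = 0.00978 + 0.02367 + 0.01739 + 0.00978 + 0.01461 + 0.01461 + 0.01739 + 0.02041 = 0.12764.
So 1 − D = 0.87236, i.e. 0.872 to 3 decimal places.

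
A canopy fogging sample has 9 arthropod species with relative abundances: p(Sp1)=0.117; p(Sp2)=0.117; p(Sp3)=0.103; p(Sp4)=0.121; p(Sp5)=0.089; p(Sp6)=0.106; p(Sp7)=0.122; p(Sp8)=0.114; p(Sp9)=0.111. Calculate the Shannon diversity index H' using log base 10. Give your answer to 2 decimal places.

Each pᵢ log₁₀ pᵢ term (working shown to 4 dp, full precision carried): 0.117×(-0.9318)=-0.1090, 0.117×(-0.9318)=-0.1090, 0.103×(-0.9872)=-0.1017, 0.121×(-0.9172)=-0.1110, 0.089×(-1.0506)=-0.0935, 0.106×(-0.9747)=-0.1033, 0.122×(-0.9136)=-0.1115, 0.114×(-0.9431)=-0.1075, 0.111×(-0.9547)=-0.1060.
Sum = -0.9525, so H' = 0.95.

0.95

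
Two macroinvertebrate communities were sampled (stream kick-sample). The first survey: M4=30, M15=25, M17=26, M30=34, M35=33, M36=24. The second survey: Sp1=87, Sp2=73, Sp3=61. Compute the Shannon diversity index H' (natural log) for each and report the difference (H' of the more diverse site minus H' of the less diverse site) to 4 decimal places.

0.6943

The first survey: N=172, proportions 0.174419, 0.145349, 0.151163, 0.197674, 0.19186, 0.139535, giving H' = 1.782537 (working shown to 6 dp, full precision carried).
The second survey: N=221, proportions 0.393665, 0.330317, 0.276018, giving H' = 1.088204.
Difference = |1.782537 − 1.088204| = 0.694333, i.e. 0.6943 to 4 decimal places.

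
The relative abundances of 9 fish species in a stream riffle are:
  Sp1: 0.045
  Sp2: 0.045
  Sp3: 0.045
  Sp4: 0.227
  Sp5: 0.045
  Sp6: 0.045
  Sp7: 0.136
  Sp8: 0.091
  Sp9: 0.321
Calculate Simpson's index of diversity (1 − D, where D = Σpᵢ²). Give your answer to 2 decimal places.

D = 0.045² + 0.045² + 0.045² + 0.227² + 0.045² + 0.045² + 0.136² + 0.091² + 0.321² = 0.0020 + 0.0020 + 0.0020 + 0.0515 + 0.0020 + 0.0020 + 0.0185 + 0.0083 + 0.1030 = 0.1915 (working shown to 4 dp, full precision carried).
So 1 − D = 0.8085, i.e. 0.81 to 2 decimal places.

0.81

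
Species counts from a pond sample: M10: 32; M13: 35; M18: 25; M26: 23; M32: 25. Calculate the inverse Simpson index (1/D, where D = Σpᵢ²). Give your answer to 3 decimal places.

4.866

Total N = 32+35+25+23+25 = 140, so the proportions are 0.2285714, 0.25, 0.1785714, 0.1642857, 0.1785714 (working shown to 7 dp, full precision carried).
D = 0.2285714² + 0.25² + 0.1785714² + 0.1642857² + 0.1785714² = 0.0522449 + 0.0625000 + 0.0318878 + 0.0269898 + 0.0318878 = 0.2055102.
So 1/D = 4.86594, i.e. 4.866 to 3 decimal places.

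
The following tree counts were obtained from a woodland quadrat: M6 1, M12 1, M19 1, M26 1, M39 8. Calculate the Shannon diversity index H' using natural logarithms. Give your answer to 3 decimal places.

Total N = 1+1+1+1+8 = 12, so the proportions are 0.08333, 0.08333, 0.08333, 0.08333, 0.66667 (working shown to 5 dp, full precision carried).
Each pᵢ ln pᵢ term: 0.08333×(-2.48491)=-0.20708, 0.08333×(-2.48491)=-0.20708, 0.08333×(-2.48491)=-0.20708, 0.08333×(-2.48491)=-0.20708, 0.66667×(-0.40547)=-0.27031.
Sum = -1.09861, so H' = 1.099.

1.099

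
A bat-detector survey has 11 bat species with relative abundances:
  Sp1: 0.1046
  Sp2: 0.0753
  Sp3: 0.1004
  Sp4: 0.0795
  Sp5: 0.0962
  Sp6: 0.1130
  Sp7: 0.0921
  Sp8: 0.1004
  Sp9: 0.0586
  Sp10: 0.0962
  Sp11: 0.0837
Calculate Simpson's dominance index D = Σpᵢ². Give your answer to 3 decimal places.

D = 0.1046² + 0.0753² + 0.1004² + 0.0795² + 0.0962² + 0.113² + 0.0921² + 0.1004² + 0.0586² + 0.0962² + 0.0837² = 0.01094 + 0.00567 + 0.01008 + 0.00632 + 0.00925 + 0.01277 + 0.00848 + 0.01008 + 0.00343 + 0.00925 + 0.00701 = 0.09329 (working shown to 5 dp, full precision carried).
To 3 decimal places, D = 0.093.

0.093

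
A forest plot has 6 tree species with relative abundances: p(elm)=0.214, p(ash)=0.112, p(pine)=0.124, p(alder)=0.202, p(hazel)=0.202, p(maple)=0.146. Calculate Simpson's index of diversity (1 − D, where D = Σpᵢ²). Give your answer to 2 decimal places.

D = 0.214² + 0.112² + 0.124² + 0.202² + 0.202² + 0.146² = 0.0458 + 0.0125 + 0.0154 + 0.0408 + 0.0408 + 0.0213 = 0.1766 (working shown to 4 dp, full precision carried).
So 1 − D = 0.8234, i.e. 0.82 to 2 decimal places.

0.82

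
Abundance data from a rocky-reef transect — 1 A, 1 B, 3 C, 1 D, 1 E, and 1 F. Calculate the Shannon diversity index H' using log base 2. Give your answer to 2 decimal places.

Total N = 1+1+3+1+1+1 = 8, so the proportions are 0.125, 0.125, 0.375, 0.125, 0.125, 0.125 (working shown to 4 dp, full precision carried).
Each pᵢ log₂ pᵢ term: 0.125×(-3.0000)=-0.3750, 0.125×(-3.0000)=-0.3750, 0.375×(-1.4150)=-0.5306, 0.125×(-3.0000)=-0.3750, 0.125×(-3.0000)=-0.3750, 0.125×(-3.0000)=-0.3750.
Sum = -2.4056, so H' = 2.41.

2.41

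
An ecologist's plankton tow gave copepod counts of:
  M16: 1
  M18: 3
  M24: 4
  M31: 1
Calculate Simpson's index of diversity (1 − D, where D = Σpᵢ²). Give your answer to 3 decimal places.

0.667

Total N = 1+3+4+1 = 9, so the proportions are 0.11111, 0.33333, 0.44444, 0.11111 (working shown to 5 dp, full precision carried).
D = 0.11111² + 0.33333² + 0.44444² + 0.11111² = 0.01235 + 0.11111 + 0.19753 + 0.01235 = 0.33333.
So 1 − D = 0.66667, i.e. 0.667 to 3 decimal places.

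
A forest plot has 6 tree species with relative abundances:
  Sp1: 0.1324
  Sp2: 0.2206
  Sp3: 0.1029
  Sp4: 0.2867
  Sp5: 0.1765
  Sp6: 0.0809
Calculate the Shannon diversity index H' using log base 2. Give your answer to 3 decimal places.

Each pᵢ log₂ pᵢ term (working shown to 5 dp, full precision carried): 0.1324×(-2.91702)=-0.38621, 0.2206×(-2.18050)=-0.48102, 0.1029×(-3.28069)=-0.33758, 0.2867×(-1.80239)=-0.51674, 0.1765×(-2.50226)=-0.44165, 0.0809×(-3.62772)=-0.29348.
Sum = -2.45669, so H' = 2.457.

2.457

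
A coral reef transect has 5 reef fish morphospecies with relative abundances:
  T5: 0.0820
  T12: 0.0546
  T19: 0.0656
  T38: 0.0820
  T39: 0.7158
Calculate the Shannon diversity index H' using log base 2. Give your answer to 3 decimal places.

1.424

Each pᵢ log₂ pᵢ term (working shown to 5 dp, full precision carried): 0.082×(-3.60823)=-0.29588, 0.0546×(-4.19496)=-0.22904, 0.0656×(-3.93016)=-0.25782, 0.082×(-3.60823)=-0.29588, 0.7158×(-0.48237)=-0.34528.
Sum = -1.42389, so H' = 1.424.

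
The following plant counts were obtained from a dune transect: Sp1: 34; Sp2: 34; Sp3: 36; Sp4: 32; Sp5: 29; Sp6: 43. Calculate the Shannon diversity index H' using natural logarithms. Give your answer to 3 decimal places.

Total N = 34+34+36+32+29+43 = 208, so the proportions are 0.16346, 0.16346, 0.17308, 0.15385, 0.13942, 0.20673 (working shown to 5 dp, full precision carried).
Each pᵢ ln pᵢ term: 0.16346×(-1.81118)=-0.29606, 0.16346×(-1.81118)=-0.29606, 0.17308×(-1.75402)=-0.30358, 0.15385×(-1.87180)=-0.28797, 0.13942×(-1.97024)=-0.27470, 0.20673×(-1.57634)=-0.32588.
Sum = -1.78424, so H' = 1.784.

1.784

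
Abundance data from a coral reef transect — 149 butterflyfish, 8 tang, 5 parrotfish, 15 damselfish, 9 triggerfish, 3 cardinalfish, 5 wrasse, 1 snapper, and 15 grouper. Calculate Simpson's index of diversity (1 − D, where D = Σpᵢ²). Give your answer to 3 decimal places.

Total N = 149+8+5+15+9+3+5+1+15 = 210, so the proportions are 0.70952, 0.0381, 0.02381, 0.07143, 0.04286, 0.01429, 0.02381, 0.00476, 0.07143 (working shown to 5 dp, full precision carried).
D = 0.70952² + 0.0381² + 0.02381² + 0.07143² + 0.04286² + 0.01429² + 0.02381² + 0.00476² + 0.07143² = 0.50342 + 0.00145 + 0.00057 + 0.00510 + 0.00184 + 0.00020 + 0.00057 + 0.00002 + 0.00510 = 0.51828.
So 1 − D = 0.48172, i.e. 0.482 to 3 decimal places.

0.482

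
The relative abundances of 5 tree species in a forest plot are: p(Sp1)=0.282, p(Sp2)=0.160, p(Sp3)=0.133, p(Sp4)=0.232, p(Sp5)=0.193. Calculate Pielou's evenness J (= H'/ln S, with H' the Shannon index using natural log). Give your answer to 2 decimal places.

0.98

H' = −Σ pᵢ ln pᵢ = −((-0.3570) + (-0.2932) + (-0.2683) + (-0.3390) + (-0.3175)) = 1.5750 (working shown to 4 dp, full precision carried).
With S = 5 species, ln S = 1.6094, so J = 1.5750/1.6094 = 0.9786, i.e. 0.98 to 2 decimal places.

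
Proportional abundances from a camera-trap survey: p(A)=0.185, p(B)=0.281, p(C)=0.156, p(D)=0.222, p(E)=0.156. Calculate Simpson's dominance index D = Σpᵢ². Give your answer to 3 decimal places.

0.211

D = 0.185² + 0.281² + 0.156² + 0.222² + 0.156² = 0.03422 + 0.07896 + 0.02434 + 0.04928 + 0.02434 = 0.21114 (working shown to 5 dp, full precision carried).
To 3 decimal places, D = 0.211.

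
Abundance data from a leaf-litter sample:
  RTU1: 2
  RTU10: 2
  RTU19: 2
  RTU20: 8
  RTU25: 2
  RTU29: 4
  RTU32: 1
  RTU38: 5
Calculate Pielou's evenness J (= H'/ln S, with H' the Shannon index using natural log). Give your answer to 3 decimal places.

Total N = 2+2+2+8+2+4+1+5 = 26, so the proportions are 0.07692, 0.07692, 0.07692, 0.30769, 0.07692, 0.15385, 0.03846, 0.19231 (working shown to 5 dp, full precision carried).
H' = −Σ pᵢ ln pᵢ = −((-0.19730) + (-0.19730) + (-0.19730) + (-0.36266) + (-0.19730) + (-0.28797) + (-0.12531) + (-0.31705)) = 1.88221.
With S = 8 species, ln S = 2.07944, so J = 1.88221/2.07944 = 0.90515, i.e. 0.905 to 3 decimal places.

0.905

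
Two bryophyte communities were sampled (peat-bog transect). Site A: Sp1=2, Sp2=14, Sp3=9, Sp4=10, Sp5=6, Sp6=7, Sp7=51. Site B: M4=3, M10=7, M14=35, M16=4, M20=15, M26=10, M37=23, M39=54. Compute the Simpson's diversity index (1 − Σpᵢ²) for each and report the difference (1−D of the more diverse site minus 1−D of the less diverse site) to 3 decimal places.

Site A: N=99, proportions 0.020202, 0.141414, 0.090909, 0.10101, 0.060606, 0.070707, 0.515152, giving 1−D = 0.687073 (working shown to 6 dp, full precision carried).
Site B: N=151, proportions 0.019868, 0.046358, 0.231788, 0.02649, 0.099338, 0.066225, 0.152318, 0.357616, giving 1−D = 0.777685.
Difference = |0.687073 − 0.777685| = 0.090612, i.e. 0.091 to 3 decimal places.

0.091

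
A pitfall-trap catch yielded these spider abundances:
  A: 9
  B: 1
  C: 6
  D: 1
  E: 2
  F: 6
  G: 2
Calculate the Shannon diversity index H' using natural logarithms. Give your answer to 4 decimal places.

1.6644

Total N = 9+1+6+1+2+6+2 = 27, so the proportions are 0.333333, 0.037037, 0.222222, 0.037037, 0.074074, 0.222222, 0.074074 (working shown to 6 dp, full precision carried).
Each pᵢ ln pᵢ term: 0.333333×(-1.098612)=-0.366204, 0.037037×(-3.295837)=-0.122068, 0.222222×(-1.504077)=-0.334239, 0.037037×(-3.295837)=-0.122068, 0.074074×(-2.602690)=-0.192792, 0.222222×(-1.504077)=-0.334239, 0.074074×(-2.602690)=-0.192792.
Sum = -1.664403, so H' = 1.6644.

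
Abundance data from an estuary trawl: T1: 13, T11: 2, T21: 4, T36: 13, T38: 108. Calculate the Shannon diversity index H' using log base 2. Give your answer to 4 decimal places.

Total N = 13+2+4+13+108 = 140, so the proportions are 0.092857, 0.014286, 0.028571, 0.092857, 0.771429 (working shown to 6 dp, full precision carried).
Each pᵢ log₂ pᵢ term: 0.092857×(-3.428843)=-0.318393, 0.014286×(-6.129283)=-0.087561, 0.028571×(-5.129283)=-0.146551, 0.092857×(-3.428843)=-0.318393, 0.771429×(-0.374396)=-0.288819.
Sum = -1.159717, so H' = 1.1597.

1.1597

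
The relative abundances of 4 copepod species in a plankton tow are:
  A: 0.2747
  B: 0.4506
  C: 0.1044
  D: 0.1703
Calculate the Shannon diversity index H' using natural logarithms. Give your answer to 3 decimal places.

1.251

Each pᵢ ln pᵢ term (working shown to 6 dp, full precision carried): 0.2747×(-1.292076)=-0.354933, 0.4506×(-0.797175)=-0.359207, 0.1044×(-2.259526)=-0.235894, 0.1703×(-1.770194)=-0.301464.
Sum = -1.251499, so H' = 1.251.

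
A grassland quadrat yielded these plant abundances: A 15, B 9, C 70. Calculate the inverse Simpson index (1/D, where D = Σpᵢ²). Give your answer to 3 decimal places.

1.697

Total N = 15+9+70 = 94, so the proportions are 0.159574, 0.095745, 0.744681 (working shown to 6 dp, full precision carried).
D = 0.159574² + 0.095745² + 0.744681² = 0.025464 + 0.009167 + 0.554550 = 0.589181.
So 1/D = 1.69727, i.e. 1.697 to 3 decimal places.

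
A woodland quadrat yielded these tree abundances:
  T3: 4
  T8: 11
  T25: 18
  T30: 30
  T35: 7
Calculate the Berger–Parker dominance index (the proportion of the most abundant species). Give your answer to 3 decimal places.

0.429

Total N = 4+11+18+30+7 = 70, so the proportions are 0.05714, 0.15714, 0.25714, 0.42857, 0.1 (working shown to 5 dp, full precision carried).
The largest proportion is 0.42857, i.e. d = 0.429 to 3 decimal places.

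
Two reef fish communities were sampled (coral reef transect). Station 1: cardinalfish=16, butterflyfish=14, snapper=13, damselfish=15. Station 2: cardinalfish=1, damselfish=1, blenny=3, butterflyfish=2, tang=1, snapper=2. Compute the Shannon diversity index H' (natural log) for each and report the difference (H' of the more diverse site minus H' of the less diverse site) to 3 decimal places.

0.312

Station 1: N=58, proportions 0.275862, 0.241379, 0.224138, 0.258621, giving H' = 1.383317 (working shown to 6 dp, full precision carried).
Station 2: N=10, proportions 0.1, 0.1, 0.3, 0.2, 0.1, 0.2, giving H' = 1.695743.
Difference = |1.383317 − 1.695743| = 0.312426, i.e. 0.312 to 3 decimal places.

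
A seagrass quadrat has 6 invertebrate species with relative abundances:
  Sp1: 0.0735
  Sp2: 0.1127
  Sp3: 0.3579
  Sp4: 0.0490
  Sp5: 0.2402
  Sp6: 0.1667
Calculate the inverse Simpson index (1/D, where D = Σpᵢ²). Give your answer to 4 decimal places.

4.2720

D = 0.0735² + 0.1127² + 0.3579² + 0.049² + 0.2402² + 0.1667² = 0.00540225 + 0.01270129 + 0.12809241 + 0.00240100 + 0.05769604 + 0.02778889 = 0.23408188 (working shown to 8 dp, full precision carried).
So 1/D = 4.272009, i.e. 4.2720 to 4 decimal places.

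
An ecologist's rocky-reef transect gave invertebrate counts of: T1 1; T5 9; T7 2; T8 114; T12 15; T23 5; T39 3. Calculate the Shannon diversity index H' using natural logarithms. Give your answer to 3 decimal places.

0.890

Total N = 1+9+2+114+15+5+3 = 149, so the proportions are 0.006711, 0.060403, 0.013423, 0.765101, 0.100671, 0.033557, 0.020134 (working shown to 6 dp, full precision carried).
Each pᵢ ln pᵢ term: 0.006711×(-5.003946)=-0.033584, 0.060403×(-2.806722)=-0.169534, 0.013423×(-4.310799)=-0.057863, 0.765101×(-0.267748)=-0.204854, 0.100671×(-2.295896)=-0.231130, 0.033557×(-3.394508)=-0.113910, 0.020134×(-3.905334)=-0.078631.
Sum = -0.889505, so H' = 0.890.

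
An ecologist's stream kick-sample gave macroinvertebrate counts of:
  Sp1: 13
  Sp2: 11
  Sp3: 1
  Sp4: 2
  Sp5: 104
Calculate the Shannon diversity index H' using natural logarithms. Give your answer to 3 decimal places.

Total N = 13+11+1+2+104 = 131, so the proportions are 0.09924, 0.08397, 0.00763, 0.01527, 0.79389 (working shown to 5 dp, full precision carried).
Each pᵢ ln pᵢ term: 0.09924×(-2.31025)=-0.22926, 0.08397×(-2.47730)=-0.20802, 0.00763×(-4.87520)=-0.03722, 0.01527×(-4.18205)=-0.06385, 0.79389×(-0.23081)=-0.18324.
Sum = -0.72158, so H' = 0.722.

0.722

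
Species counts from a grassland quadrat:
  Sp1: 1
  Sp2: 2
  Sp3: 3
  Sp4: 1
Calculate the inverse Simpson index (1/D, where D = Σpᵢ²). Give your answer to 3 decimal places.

Total N = 1+2+3+1 = 7, so the proportions are 0.1428571, 0.2857143, 0.4285714, 0.1428571 (working shown to 7 dp, full precision carried).
D = 0.1428571² + 0.2857143² + 0.4285714² + 0.1428571² = 0.0204082 + 0.0816327 + 0.1836735 + 0.0204082 = 0.3061224.
So 1/D = 3.26667, i.e. 3.267 to 3 decimal places.

3.267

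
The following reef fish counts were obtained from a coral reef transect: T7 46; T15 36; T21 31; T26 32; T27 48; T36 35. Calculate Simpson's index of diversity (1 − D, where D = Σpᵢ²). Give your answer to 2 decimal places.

0.83

Total N = 46+36+31+32+48+35 = 228, so the proportions are 0.2018, 0.1579, 0.136, 0.1404, 0.2105, 0.1535 (working shown to 4 dp, full precision carried).
D = 0.2018² + 0.1579² + 0.136² + 0.1404² + 0.2105² + 0.1535² = 0.0407 + 0.0249 + 0.0185 + 0.0197 + 0.0443 + 0.0236 = 0.1717.
So 1 − D = 0.8283, i.e. 0.83 to 2 decimal places.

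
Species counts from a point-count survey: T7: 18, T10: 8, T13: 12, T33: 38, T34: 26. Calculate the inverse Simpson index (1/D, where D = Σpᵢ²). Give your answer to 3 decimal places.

3.923

Total N = 18+8+12+38+26 = 102, so the proportions are 0.1764706, 0.0784314, 0.1176471, 0.372549, 0.254902 (working shown to 7 dp, full precision carried).
D = 0.1764706² + 0.0784314² + 0.1176471² + 0.372549² + 0.254902² = 0.0311419 + 0.0061515 + 0.0138408 + 0.1387928 + 0.0649750 = 0.2549020.
So 1/D = 3.92308, i.e. 3.923 to 3 decimal places.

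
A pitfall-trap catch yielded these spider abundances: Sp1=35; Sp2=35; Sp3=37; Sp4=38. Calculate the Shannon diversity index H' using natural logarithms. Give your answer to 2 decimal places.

1.39

Total N = 35+35+37+38 = 145, so the proportions are 0.2414, 0.2414, 0.2552, 0.2621 (working shown to 4 dp, full precision carried).
Each pᵢ ln pᵢ term: 0.2414×(-1.4214)=-0.3431, 0.2414×(-1.4214)=-0.3431, 0.2552×(-1.3658)=-0.3485, 0.2621×(-1.3391)=-0.3509.
Sum = -1.3857, so H' = 1.39.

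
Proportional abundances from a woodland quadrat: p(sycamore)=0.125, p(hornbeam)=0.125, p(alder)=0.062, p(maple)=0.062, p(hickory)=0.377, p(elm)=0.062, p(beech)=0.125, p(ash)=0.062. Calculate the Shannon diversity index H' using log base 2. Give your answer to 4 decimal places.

2.6504

Each pᵢ log₂ pᵢ term (working shown to 8 dp, full precision carried): 0.125×(-3.00000000)=-0.37500000, 0.125×(-3.00000000)=-0.37500000, 0.062×(-4.01158797)=-0.24871845, 0.062×(-4.01158797)=-0.24871845, 0.377×(-1.40736357)=-0.53057607, 0.062×(-4.01158797)=-0.24871845, 0.125×(-3.00000000)=-0.37500000, 0.062×(-4.01158797)=-0.24871845.
Sum = -2.65044988, so H' = 2.6504.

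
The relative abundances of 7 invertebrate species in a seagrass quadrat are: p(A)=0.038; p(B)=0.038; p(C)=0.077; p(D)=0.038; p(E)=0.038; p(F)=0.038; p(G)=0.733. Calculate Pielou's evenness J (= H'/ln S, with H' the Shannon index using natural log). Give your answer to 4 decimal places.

0.5378

H' = −Σ pᵢ ln pᵢ = −((-0.124266) + (-0.124266) + (-0.197424) + (-0.124266) + (-0.124266) + (-0.124266) + (-0.227677)) = 1.046433 (working shown to 6 dp, full precision carried).
With S = 7 species, ln S = 1.945910, so J = 1.046433/1.945910 = 0.537760, i.e. 0.5378 to 4 decimal places.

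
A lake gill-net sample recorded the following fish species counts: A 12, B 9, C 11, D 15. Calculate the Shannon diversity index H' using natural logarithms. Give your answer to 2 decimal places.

1.37

Total N = 12+9+11+15 = 47, so the proportions are 0.2553, 0.1915, 0.234, 0.3191 (working shown to 4 dp, full precision carried).
Each pᵢ ln pᵢ term: 0.2553×(-1.3652)=-0.3486, 0.1915×(-1.6529)=-0.3165, 0.234×(-1.4523)=-0.3399, 0.3191×(-1.1421)=-0.3645.
Sum = -1.3695, so H' = 1.37.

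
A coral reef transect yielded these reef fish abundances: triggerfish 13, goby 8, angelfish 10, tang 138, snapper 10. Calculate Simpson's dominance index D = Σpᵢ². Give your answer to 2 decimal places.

0.61

Total N = 13+8+10+138+10 = 179, so the proportions are 0.0726, 0.0447, 0.0559, 0.7709, 0.0559 (working shown to 4 dp, full precision carried).
D = 0.0726² + 0.0447² + 0.0559² + 0.7709² + 0.0559² = 0.0053 + 0.0020 + 0.0031 + 0.5944 + 0.0031 = 0.6079.
To 2 decimal places, D = 0.61.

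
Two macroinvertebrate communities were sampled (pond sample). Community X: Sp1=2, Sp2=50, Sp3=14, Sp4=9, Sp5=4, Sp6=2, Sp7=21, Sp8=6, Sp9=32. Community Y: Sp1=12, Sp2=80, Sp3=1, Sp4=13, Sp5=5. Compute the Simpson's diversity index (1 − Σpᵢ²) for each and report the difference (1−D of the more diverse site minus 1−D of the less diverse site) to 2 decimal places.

0.33

Community X: N=140, proportions 0.0143, 0.3571, 0.1, 0.0643, 0.0286, 0.0143, 0.15, 0.0429, 0.2286, giving 1−D = 0.7805 (working shown to 4 dp, full precision carried).
Community Y: N=111, proportions 0.1081, 0.7207, 0.009, 0.1171, 0.045, giving 1−D = 0.4530.
Difference = |0.7805 − 0.4530| = 0.3275, i.e. 0.33 to 2 decimal places.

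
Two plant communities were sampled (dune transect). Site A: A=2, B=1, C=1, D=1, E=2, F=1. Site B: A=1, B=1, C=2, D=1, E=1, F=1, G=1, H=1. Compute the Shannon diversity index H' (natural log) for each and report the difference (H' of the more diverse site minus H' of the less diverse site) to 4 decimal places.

Site A: N=8, proportions 0.25, 0.125, 0.125, 0.125, 0.25, 0.125, giving H' = 1.732868 (working shown to 6 dp, full precision carried).
Site B: N=9, proportions 0.111111, 0.111111, 0.222222, 0.111111, 0.111111, 0.111111, 0.111111, 0.111111, giving H' = 2.043192.
Difference = |1.732868 − 2.043192| = 0.310324, i.e. 0.3103 to 4 decimal places.

0.3103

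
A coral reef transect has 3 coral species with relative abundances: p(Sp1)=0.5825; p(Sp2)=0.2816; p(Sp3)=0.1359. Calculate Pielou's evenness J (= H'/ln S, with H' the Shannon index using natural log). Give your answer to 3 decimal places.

0.858

H' = −Σ pᵢ ln pᵢ = −((-0.31480) + (-0.35686) + (-0.27123)) = 0.94289 (working shown to 5 dp, full precision carried).
With S = 3 species, ln S = 1.09861, so J = 0.94289/1.09861 = 0.85826, i.e. 0.858 to 3 decimal places.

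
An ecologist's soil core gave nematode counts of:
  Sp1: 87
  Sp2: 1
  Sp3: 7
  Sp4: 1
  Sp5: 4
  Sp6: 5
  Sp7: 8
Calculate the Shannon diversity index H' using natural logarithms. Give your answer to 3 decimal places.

0.901

Total N = 87+1+7+1+4+5+8 = 113, so the proportions are 0.76991, 0.00885, 0.06195, 0.00885, 0.0354, 0.04425, 0.0708 (working shown to 5 dp, full precision carried).
Each pᵢ ln pᵢ term: 0.76991×(-0.26148)=-0.20132, 0.00885×(-4.72739)=-0.04184, 0.06195×(-2.78148)=-0.17230, 0.00885×(-4.72739)=-0.04184, 0.0354×(-3.34109)=-0.11827, 0.04425×(-3.11795)=-0.13796, 0.0708×(-2.64795)=-0.18747.
Sum = -0.90099, so H' = 0.901.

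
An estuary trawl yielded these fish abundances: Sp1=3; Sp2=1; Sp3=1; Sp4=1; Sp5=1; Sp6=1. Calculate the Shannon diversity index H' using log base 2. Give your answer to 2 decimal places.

2.41

Total N = 3+1+1+1+1+1 = 8, so the proportions are 0.375, 0.125, 0.125, 0.125, 0.125, 0.125 (working shown to 4 dp, full precision carried).
Each pᵢ log₂ pᵢ term: 0.375×(-1.4150)=-0.5306, 0.125×(-3.0000)=-0.3750, 0.125×(-3.0000)=-0.3750, 0.125×(-3.0000)=-0.3750, 0.125×(-3.0000)=-0.3750, 0.125×(-3.0000)=-0.3750.
Sum = -2.4056, so H' = 2.41.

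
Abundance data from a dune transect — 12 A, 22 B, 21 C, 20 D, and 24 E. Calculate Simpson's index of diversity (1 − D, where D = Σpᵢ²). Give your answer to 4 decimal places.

0.7913

Total N = 12+22+21+20+24 = 99, so the proportions are 0.121212, 0.222222, 0.212121, 0.20202, 0.242424 (working shown to 6 dp, full precision carried).
D = 0.121212² + 0.222222² + 0.212121² + 0.20202² + 0.242424² = 0.014692 + 0.049383 + 0.044995 + 0.040812 + 0.058770 = 0.208652.
So 1 − D = 0.791348, i.e. 0.7913 to 4 decimal places.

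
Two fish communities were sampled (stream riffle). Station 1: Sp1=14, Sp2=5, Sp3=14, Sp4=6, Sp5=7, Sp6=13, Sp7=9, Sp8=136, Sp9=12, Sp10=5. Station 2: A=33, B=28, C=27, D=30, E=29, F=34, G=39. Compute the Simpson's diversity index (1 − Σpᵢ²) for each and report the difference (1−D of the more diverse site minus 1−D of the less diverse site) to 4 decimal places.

0.2525

Station 1: N=221, proportions 0.063348, 0.022624, 0.063348, 0.027149, 0.031674, 0.058824, 0.040724, 0.615385, 0.054299, 0.022624, giving 1−D = 0.602445 (working shown to 6 dp, full precision carried).
Station 2: N=220, proportions 0.15, 0.127273, 0.122727, 0.136364, 0.131818, 0.154545, 0.177273, giving 1−D = 0.854959.
Difference = |0.602445 − 0.854959| = 0.252514, i.e. 0.2525 to 4 decimal places.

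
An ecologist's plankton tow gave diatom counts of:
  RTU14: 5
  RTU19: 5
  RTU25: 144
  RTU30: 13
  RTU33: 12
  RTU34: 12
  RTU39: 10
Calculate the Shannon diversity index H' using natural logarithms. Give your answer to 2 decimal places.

1.09

Total N = 5+5+144+13+12+12+10 = 201, so the proportions are 0.0249, 0.0249, 0.7164, 0.0647, 0.0597, 0.0597, 0.0498 (working shown to 4 dp, full precision carried).
Each pᵢ ln pᵢ term: 0.0249×(-3.6939)=-0.0919, 0.0249×(-3.6939)=-0.0919, 0.7164×(-0.3335)=-0.2389, 0.0647×(-2.7384)=-0.1771, 0.0597×(-2.8184)=-0.1683, 0.0597×(-2.8184)=-0.1683, 0.0498×(-3.0007)=-0.1493.
Sum = -1.0856, so H' = 1.09.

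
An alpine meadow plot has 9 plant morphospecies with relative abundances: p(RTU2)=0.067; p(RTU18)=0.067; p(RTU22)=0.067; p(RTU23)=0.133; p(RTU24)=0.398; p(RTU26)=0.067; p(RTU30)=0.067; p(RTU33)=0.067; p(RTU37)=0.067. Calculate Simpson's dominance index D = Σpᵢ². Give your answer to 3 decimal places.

0.208

D = 0.067² + 0.067² + 0.067² + 0.133² + 0.398² + 0.067² + 0.067² + 0.067² + 0.067² = 0.00449 + 0.00449 + 0.00449 + 0.01769 + 0.15840 + 0.00449 + 0.00449 + 0.00449 + 0.00449 = 0.20752 (working shown to 5 dp, full precision carried).
To 3 decimal places, D = 0.208.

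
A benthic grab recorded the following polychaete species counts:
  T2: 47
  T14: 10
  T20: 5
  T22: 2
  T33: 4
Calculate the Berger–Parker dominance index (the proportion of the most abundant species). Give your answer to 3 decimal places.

0.691

Total N = 47+10+5+2+4 = 68, so the proportions are 0.69118, 0.14706, 0.07353, 0.02941, 0.05882 (working shown to 5 dp, full precision carried).
The largest proportion is 0.69118, i.e. d = 0.691 to 3 decimal places.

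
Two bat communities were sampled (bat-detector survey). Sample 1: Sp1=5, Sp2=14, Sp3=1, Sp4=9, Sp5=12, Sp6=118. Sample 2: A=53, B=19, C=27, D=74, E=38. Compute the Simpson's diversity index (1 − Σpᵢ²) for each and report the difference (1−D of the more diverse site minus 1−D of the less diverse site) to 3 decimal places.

0.325

Sample 1: N=159, proportions 0.03145, 0.08805, 0.00629, 0.0566, 0.07547, 0.74214, giving 1−D = 0.43155 (working shown to 5 dp, full precision carried).
Sample 2: N=211, proportions 0.25118, 0.09005, 0.12796, 0.35071, 0.18009, giving 1−D = 0.75699.
Difference = |0.43155 − 0.75699| = 0.32544, i.e. 0.325 to 3 decimal places.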